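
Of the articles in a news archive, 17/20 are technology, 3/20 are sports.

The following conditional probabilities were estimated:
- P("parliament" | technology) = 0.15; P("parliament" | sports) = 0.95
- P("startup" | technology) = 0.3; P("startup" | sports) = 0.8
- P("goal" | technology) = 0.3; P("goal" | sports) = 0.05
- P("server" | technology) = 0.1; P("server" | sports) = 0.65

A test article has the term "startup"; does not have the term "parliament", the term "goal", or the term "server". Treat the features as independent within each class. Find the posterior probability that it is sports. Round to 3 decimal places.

technology: 0.85 × (1−0.15) × 0.3 × (1−0.3) × (1−0.1) = 0.1365525
sports: 0.15 × (1−0.95) × 0.8 × (1−0.05) × (1−0.65) = 0.001995
P(sports | x) = 0.001995 / 0.1385475 ≈ 0.014

0.014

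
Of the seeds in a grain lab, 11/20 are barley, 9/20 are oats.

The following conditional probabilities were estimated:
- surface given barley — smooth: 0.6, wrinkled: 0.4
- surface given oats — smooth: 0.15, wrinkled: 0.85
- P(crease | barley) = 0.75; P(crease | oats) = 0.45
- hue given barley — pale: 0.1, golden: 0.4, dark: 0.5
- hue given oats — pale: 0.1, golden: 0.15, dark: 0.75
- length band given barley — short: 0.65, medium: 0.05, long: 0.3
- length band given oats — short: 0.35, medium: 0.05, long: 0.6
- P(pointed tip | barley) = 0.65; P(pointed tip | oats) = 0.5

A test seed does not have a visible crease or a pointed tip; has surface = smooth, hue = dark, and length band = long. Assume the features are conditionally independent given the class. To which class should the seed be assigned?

oats

barley: 0.55 × 0.6 × (1−0.75) × 0.5 × 0.3 × (1−0.65) = 0.00433125
oats: 0.45 × 0.15 × (1−0.45) × 0.75 × 0.6 × (1−0.5) = 0.008353125
Highest score → oats.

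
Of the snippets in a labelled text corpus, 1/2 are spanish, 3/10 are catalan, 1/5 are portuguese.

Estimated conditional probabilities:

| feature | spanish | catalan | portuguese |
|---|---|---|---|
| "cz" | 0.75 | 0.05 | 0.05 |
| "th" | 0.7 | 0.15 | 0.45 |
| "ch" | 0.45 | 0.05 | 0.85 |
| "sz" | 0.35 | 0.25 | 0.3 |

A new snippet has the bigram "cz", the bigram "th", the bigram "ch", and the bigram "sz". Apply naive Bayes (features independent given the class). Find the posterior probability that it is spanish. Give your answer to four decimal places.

spanish: 0.5 × 0.75 × 0.7 × 0.45 × 0.35 = 0.04134375
catalan: 0.3 × 0.05 × 0.15 × 0.05 × 0.25 = 0.000028125
portuguese: 0.2 × 0.05 × 0.45 × 0.85 × 0.3 = 0.0011475
P(spanish | x) = 0.04134375 / 0.042519375 ≈ 0.9724

0.9724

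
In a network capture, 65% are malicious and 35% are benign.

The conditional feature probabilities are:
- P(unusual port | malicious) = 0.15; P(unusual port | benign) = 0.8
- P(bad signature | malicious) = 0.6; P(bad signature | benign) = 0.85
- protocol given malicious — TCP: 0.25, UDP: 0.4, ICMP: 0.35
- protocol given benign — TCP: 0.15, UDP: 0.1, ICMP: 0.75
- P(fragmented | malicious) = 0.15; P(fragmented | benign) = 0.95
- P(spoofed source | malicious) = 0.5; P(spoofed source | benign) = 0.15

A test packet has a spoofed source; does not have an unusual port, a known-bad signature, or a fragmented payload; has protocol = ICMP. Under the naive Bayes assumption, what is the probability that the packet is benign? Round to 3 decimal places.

0.002

malicious: 0.65 × (1−0.15) × (1−0.6) × 0.35 × (1−0.15) × 0.5 = 0.03287375
benign: 0.35 × (1−0.8) × (1−0.85) × 0.75 × (1−0.95) × 0.15 = 0.0000590625
P(benign | x) = 0.0000590625 / 0.0329328125 ≈ 0.002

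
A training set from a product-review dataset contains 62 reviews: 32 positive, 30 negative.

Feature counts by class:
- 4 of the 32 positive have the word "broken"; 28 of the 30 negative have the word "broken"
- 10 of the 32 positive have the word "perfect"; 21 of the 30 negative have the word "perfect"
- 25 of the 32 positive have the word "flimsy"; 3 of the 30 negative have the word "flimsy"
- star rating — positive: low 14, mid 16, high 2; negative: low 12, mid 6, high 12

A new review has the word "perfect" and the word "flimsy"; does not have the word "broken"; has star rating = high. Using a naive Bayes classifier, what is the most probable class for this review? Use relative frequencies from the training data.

positive

positive: (32/62) × (28/32) × (10/32) × (25/32) × (2/32) ≈ 0.00689107
negative: (30/62) × (2/30) × (21/30) × (3/30) × (12/30) ≈ 0.000903226
Highest score → positive.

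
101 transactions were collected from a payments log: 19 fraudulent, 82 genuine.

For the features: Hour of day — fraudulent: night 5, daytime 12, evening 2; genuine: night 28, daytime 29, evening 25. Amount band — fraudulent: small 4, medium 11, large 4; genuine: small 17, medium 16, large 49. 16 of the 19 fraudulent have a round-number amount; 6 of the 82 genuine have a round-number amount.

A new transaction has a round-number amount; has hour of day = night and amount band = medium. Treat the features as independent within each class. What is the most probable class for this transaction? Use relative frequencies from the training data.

fraudulent: (19/101) × (5/19) × (11/19) × (16/19) ≈ 0.0241354
genuine: (82/101) × (28/82) × (16/82) × (6/82) ≈ 0.00395804
Highest score → fraudulent.

fraudulent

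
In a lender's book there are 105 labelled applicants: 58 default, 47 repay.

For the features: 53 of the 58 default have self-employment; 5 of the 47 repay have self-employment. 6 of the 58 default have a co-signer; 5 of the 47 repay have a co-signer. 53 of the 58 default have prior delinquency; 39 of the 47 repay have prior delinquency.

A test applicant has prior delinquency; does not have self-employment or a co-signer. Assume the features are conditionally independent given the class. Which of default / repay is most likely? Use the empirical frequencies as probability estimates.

default: (58/105) × (5/58) × (52/58) × (53/58) ≈ 0.0390125
repay: (47/105) × (42/47) × (42/47) × (39/47) ≈ 0.296605
Highest score → repay.

repay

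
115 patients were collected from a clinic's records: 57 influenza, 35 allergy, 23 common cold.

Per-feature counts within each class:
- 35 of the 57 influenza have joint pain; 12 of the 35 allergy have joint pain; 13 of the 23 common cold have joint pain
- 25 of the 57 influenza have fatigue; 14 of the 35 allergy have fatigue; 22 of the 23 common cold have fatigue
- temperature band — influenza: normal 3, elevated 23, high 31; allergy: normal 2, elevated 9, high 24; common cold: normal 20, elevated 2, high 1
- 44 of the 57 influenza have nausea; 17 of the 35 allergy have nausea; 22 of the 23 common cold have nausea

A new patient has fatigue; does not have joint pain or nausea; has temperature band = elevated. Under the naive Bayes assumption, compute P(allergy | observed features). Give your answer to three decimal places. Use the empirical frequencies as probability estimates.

0.568

influenza: (57/115) × (22/57) × (25/57) × (23/57) × (13/57) ≈ 0.00772167
allergy: (35/115) × (23/35) × (14/35) × (9/35) × (18/35) ≈ 0.0105796
common cold: (23/115) × (10/23) × (22/23) × (2/23) × (1/23) ≈ 0.000314464
P(allergy | x) = 0.0105796 / 0.018615734 ≈ 0.568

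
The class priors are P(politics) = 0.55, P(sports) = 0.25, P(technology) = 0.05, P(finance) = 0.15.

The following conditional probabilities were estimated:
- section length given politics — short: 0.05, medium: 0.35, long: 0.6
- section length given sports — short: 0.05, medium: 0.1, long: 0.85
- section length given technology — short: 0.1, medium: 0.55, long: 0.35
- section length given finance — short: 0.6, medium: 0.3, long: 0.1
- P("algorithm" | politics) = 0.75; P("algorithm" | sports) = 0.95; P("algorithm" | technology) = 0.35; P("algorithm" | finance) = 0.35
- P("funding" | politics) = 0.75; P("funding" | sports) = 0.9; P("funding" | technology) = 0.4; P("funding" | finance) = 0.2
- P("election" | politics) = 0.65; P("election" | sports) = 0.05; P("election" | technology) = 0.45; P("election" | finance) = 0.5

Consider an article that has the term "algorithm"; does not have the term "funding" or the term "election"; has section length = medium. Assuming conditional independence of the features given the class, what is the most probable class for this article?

politics: 0.55 × 0.35 × 0.75 × (1−0.75) × (1−0.65) = 0.0126328125
sports: 0.25 × 0.1 × 0.95 × (1−0.9) × (1−0.05) = 0.00225625
technology: 0.05 × 0.55 × 0.35 × (1−0.4) × (1−0.45) = 0.00317625
finance: 0.15 × 0.3 × 0.35 × (1−0.2) × (1−0.5) = 0.0063
Highest score → politics.

politics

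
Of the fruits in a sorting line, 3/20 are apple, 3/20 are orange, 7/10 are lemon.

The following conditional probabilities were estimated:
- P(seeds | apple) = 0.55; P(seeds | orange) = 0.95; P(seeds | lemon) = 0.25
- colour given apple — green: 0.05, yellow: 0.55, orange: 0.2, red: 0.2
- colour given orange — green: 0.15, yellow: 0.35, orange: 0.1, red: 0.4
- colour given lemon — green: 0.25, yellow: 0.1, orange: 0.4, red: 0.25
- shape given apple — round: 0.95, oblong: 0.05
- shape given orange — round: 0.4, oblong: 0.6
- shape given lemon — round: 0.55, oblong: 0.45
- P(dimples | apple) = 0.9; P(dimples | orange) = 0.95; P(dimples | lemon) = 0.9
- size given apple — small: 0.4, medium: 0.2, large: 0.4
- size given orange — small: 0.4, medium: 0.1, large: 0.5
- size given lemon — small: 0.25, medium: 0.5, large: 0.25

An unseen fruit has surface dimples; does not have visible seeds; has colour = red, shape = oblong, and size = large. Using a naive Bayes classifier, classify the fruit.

lemon

apple: 0.15 × (1−0.55) × 0.2 × 0.05 × 0.9 × 0.4 = 0.000243
orange: 0.15 × (1−0.95) × 0.4 × 0.6 × 0.95 × 0.5 = 0.000855
lemon: 0.7 × (1−0.25) × 0.25 × 0.45 × 0.9 × 0.25 = 0.0132890625
Highest score → lemon.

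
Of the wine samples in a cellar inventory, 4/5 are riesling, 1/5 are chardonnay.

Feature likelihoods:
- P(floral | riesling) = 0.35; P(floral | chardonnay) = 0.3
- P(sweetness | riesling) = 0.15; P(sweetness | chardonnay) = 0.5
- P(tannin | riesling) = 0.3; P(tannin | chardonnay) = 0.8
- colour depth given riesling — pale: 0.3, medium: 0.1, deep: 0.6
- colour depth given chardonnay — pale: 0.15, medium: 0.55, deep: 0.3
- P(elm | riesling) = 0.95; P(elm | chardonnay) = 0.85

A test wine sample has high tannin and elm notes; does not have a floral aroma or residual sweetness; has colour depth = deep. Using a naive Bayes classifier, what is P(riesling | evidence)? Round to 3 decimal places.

riesling: 0.8 × (1−0.35) × (1−0.15) × 0.3 × 0.6 × 0.95 = 0.075582
chardonnay: 0.2 × (1−0.3) × (1−0.5) × 0.8 × 0.3 × 0.85 = 0.01428
P(riesling | x) = 0.075582 / 0.089862 ≈ 0.841

0.841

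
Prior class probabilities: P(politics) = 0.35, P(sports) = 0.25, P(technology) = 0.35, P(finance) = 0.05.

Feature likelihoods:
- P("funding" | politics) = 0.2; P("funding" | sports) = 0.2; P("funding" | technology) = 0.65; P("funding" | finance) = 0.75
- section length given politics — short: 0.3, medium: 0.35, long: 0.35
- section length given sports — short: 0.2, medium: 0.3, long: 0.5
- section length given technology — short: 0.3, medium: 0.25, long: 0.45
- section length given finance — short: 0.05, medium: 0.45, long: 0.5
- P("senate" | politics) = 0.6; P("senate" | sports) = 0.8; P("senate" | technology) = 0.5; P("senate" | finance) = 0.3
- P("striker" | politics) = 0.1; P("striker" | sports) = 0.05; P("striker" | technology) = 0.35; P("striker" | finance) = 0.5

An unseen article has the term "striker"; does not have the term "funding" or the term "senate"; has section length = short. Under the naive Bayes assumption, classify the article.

technology

politics: 0.35 × (1−0.2) × 0.3 × (1−0.6) × 0.1 = 0.00336
sports: 0.25 × (1−0.2) × 0.2 × (1−0.8) × 0.05 = 0.0004
technology: 0.35 × (1−0.65) × 0.3 × (1−0.5) × 0.35 = 0.00643125
finance: 0.05 × (1−0.75) × 0.05 × (1−0.3) × 0.5 = 0.00021875
Highest score → technology.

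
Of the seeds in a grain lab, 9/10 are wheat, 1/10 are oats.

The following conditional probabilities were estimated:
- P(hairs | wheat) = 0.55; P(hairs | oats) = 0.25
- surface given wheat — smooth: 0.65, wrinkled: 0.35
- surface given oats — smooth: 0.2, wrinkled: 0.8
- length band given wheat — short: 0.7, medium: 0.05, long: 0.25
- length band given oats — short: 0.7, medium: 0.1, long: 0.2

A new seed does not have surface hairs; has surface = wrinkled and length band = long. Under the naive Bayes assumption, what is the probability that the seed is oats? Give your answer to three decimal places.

wheat: 0.9 × (1−0.55) × 0.35 × 0.25 = 0.0354375
oats: 0.1 × (1−0.25) × 0.8 × 0.2 = 0.012
P(oats | x) = 0.012 / 0.0474375 ≈ 0.253

0.253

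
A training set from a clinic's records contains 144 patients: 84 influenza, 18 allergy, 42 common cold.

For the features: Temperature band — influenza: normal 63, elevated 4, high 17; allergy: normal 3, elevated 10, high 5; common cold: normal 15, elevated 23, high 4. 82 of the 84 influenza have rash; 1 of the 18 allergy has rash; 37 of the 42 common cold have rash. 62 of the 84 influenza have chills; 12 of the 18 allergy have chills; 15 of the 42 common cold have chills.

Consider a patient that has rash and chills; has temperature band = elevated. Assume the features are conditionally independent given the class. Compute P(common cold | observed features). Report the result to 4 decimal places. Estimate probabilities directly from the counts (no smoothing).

influenza: (84/144) × (4/84) × (82/84) × (62/84) ≈ 0.0200145
allergy: (18/144) × (10/18) × (1/18) × (12/18) ≈ 0.00257202
common cold: (42/144) × (23/42) × (37/42) × (15/42) ≈ 0.0502527
P(common cold | x) = 0.0502527 / 0.07283922 ≈ 0.6899

0.6899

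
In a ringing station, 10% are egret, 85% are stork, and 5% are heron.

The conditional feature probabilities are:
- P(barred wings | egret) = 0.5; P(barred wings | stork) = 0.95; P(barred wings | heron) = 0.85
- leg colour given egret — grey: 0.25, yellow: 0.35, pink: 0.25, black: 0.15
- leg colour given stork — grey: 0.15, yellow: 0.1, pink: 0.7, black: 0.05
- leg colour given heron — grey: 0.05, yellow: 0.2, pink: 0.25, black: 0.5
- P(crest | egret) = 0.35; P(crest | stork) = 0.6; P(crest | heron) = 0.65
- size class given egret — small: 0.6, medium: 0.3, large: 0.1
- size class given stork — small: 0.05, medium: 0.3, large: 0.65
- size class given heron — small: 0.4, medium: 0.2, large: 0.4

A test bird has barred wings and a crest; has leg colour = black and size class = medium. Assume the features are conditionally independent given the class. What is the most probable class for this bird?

egret: 0.1 × 0.5 × 0.15 × 0.35 × 0.3 = 0.0007875
stork: 0.85 × 0.95 × 0.05 × 0.6 × 0.3 = 0.0072675
heron: 0.05 × 0.85 × 0.5 × 0.65 × 0.2 = 0.0027625
Highest score → stork.

stork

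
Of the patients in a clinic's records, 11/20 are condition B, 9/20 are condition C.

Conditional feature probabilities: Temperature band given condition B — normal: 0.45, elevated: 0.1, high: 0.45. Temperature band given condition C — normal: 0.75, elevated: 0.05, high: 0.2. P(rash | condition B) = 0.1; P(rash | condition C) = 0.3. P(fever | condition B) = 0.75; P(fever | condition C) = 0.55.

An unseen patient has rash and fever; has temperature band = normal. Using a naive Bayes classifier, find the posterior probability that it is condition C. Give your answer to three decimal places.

condition B: 0.55 × 0.45 × 0.1 × 0.75 = 0.0185625
condition C: 0.45 × 0.75 × 0.3 × 0.55 = 0.0556875
P(condition C | x) = 0.0556875 / 0.07425 ≈ 0.750

0.750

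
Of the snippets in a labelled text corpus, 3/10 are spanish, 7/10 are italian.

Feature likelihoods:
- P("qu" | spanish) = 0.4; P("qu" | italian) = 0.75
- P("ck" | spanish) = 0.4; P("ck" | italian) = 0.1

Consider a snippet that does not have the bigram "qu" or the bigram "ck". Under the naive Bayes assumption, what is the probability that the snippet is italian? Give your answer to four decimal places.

0.5932

spanish: 0.3 × (1−0.4) × (1−0.4) = 0.108
italian: 0.7 × (1−0.75) × (1−0.1) = 0.1575
P(italian | x) = 0.1575 / 0.2655 ≈ 0.5932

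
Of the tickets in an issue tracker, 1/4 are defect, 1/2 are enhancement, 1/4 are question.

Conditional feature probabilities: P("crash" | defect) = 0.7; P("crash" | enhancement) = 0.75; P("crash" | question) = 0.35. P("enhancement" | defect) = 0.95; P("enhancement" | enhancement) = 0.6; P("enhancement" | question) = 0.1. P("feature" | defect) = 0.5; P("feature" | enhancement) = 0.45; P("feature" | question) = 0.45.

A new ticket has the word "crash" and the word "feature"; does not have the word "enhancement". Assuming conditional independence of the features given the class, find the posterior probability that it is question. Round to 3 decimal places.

defect: 0.25 × 0.7 × (1−0.95) × 0.5 = 0.004375
enhancement: 0.5 × 0.75 × (1−0.6) × 0.45 = 0.0675
question: 0.25 × 0.35 × (1−0.1) × 0.45 = 0.0354375
P(question | x) = 0.0354375 / 0.1073125 ≈ 0.330

0.330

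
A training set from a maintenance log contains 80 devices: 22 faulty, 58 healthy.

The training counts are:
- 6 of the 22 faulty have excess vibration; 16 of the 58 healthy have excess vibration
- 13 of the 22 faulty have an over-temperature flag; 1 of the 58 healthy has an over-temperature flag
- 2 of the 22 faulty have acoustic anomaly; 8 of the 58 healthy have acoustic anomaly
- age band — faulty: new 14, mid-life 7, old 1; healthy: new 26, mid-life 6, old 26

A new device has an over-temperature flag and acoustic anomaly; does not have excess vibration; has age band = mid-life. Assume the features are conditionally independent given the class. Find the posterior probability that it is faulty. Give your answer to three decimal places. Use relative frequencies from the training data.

faulty: (22/80) × (16/22) × (13/22) × (2/22) × (7/22) ≈ 0.00341848
healthy: (58/80) × (42/58) × (1/58) × (8/58) × (6/58) ≈ 0.000129157
P(faulty | x) = 0.00341848 / 0.003547637 ≈ 0.964

0.964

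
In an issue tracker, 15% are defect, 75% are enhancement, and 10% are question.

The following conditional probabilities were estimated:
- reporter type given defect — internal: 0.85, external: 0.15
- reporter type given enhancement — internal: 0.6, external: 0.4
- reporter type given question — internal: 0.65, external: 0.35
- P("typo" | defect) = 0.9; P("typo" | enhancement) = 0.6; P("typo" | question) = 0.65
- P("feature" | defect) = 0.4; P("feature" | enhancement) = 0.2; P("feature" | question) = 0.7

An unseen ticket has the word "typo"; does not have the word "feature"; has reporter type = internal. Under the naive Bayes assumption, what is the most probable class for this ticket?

defect: 0.15 × 0.85 × 0.9 × (1−0.4) = 0.06885
enhancement: 0.75 × 0.6 × 0.6 × (1−0.2) = 0.216
question: 0.1 × 0.65 × 0.65 × (1−0.7) = 0.012675
Highest score → enhancement.

enhancement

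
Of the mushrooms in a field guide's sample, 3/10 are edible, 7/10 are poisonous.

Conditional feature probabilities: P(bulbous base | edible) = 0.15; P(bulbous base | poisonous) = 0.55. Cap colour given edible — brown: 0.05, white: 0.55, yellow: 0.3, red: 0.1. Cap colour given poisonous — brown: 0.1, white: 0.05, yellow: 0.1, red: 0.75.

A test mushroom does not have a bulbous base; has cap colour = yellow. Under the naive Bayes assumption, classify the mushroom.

edible: 0.3 × (1−0.15) × 0.3 = 0.0765
poisonous: 0.7 × (1−0.55) × 0.1 = 0.0315
Highest score → edible.

edible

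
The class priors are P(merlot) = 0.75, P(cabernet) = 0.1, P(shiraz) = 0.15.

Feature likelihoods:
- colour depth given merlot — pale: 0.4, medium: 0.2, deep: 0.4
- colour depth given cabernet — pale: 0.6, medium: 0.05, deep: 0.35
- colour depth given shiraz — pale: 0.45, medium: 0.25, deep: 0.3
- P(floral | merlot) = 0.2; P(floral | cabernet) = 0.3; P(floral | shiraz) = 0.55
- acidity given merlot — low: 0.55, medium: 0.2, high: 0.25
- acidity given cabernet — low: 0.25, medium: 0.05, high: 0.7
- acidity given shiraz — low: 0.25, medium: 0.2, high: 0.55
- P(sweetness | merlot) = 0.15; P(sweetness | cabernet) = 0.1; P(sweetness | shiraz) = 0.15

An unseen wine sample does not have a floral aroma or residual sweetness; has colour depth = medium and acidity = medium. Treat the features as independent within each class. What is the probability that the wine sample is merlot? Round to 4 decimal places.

0.8708

merlot: 0.75 × 0.2 × (1−0.2) × 0.2 × (1−0.15) = 0.0204
cabernet: 0.1 × 0.05 × (1−0.3) × 0.05 × (1−0.1) = 0.0001575
shiraz: 0.15 × 0.25 × (1−0.55) × 0.2 × (1−0.15) = 0.00286875
P(merlot | x) = 0.0204 / 0.02342625 ≈ 0.8708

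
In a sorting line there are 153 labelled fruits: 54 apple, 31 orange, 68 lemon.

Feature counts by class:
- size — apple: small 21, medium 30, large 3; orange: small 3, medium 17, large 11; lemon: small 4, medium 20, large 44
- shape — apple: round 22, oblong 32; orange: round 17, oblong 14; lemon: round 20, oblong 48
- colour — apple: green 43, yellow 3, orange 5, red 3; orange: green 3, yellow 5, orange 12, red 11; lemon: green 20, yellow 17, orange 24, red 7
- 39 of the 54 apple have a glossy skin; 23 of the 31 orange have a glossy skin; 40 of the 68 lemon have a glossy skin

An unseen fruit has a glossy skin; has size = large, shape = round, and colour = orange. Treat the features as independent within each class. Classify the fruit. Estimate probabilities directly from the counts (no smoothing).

lemon

apple: (54/153) × (3/54) × (22/54) × (5/54) × (39/54) ≈ 0.000534202
orange: (31/153) × (11/31) × (17/31) × (12/31) × (23/31) ≈ 0.0113233
lemon: (68/153) × (44/68) × (20/68) × (24/68) × (40/68) ≈ 0.0175605
Highest score → lemon.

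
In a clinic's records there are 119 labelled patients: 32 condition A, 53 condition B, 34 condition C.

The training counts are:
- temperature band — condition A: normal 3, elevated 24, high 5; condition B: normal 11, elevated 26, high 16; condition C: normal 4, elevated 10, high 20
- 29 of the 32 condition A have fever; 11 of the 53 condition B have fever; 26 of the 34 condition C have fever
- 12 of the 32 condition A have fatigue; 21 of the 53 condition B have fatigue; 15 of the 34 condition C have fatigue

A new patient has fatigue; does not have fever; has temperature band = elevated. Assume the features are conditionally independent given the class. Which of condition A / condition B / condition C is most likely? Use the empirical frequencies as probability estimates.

condition A: (32/119) × (24/32) × (3/32) × (12/32) ≈ 0.00709034
condition B: (53/119) × (26/53) × (42/53) × (21/53) ≈ 0.068603
condition C: (34/119) × (10/34) × (8/34) × (15/34) ≈ 0.00872321
Highest score → condition B.

condition B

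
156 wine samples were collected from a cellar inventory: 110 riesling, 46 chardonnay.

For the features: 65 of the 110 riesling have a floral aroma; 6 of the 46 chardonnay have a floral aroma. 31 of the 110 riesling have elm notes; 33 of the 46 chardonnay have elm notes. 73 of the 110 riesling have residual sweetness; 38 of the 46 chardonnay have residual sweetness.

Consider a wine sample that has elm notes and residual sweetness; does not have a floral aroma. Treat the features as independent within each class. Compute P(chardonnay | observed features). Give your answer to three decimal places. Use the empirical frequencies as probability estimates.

0.738

riesling: (110/156) × (45/110) × (31/110) × (73/110) ≈ 0.0539495
chardonnay: (46/156) × (40/46) × (33/46) × (38/46) ≈ 0.151956
P(chardonnay | x) = 0.151956 / 0.2059055 ≈ 0.738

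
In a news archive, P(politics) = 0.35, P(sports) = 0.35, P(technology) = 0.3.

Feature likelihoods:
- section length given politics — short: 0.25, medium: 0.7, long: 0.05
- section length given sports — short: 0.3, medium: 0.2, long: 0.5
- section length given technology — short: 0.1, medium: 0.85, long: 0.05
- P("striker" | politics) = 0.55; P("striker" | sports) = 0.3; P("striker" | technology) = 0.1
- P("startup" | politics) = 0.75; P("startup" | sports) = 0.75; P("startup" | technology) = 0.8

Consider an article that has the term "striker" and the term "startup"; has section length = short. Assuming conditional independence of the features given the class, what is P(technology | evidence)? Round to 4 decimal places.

politics: 0.35 × 0.25 × 0.55 × 0.75 = 0.03609375
sports: 0.35 × 0.3 × 0.3 × 0.75 = 0.023625
technology: 0.3 × 0.1 × 0.1 × 0.8 = 0.0024
P(technology | x) = 0.0024 / 0.06211875 ≈ 0.0386

0.0386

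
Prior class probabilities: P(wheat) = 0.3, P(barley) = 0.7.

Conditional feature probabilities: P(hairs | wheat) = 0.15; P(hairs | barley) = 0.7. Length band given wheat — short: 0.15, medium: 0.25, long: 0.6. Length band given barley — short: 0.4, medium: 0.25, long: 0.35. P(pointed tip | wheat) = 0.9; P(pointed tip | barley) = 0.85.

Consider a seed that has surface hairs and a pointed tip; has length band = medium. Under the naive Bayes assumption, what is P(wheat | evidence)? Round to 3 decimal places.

wheat: 0.3 × 0.15 × 0.25 × 0.9 = 0.010125
barley: 0.7 × 0.7 × 0.25 × 0.85 = 0.104125
P(wheat | x) = 0.010125 / 0.11425 ≈ 0.089

0.089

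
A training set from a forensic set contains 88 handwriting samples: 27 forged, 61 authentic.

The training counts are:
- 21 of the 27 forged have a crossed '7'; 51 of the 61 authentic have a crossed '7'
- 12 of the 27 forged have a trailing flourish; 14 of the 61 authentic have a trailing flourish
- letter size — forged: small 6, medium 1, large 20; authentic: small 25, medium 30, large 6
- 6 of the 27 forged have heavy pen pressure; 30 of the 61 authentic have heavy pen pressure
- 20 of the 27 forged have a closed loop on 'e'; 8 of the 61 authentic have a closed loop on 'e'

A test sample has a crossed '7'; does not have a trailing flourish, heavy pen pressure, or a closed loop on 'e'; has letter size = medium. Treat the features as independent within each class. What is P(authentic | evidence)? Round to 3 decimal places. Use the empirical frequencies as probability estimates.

forged: (27/88) × (21/27) × (15/27) × (1/27) × (21/27) × (7/27) ≈ 0.000990125
authentic: (61/88) × (51/61) × (47/61) × (30/61) × (31/61) × (53/61) ≈ 0.0969672
P(authentic | x) = 0.0969672 / 0.097957325 ≈ 0.990

0.990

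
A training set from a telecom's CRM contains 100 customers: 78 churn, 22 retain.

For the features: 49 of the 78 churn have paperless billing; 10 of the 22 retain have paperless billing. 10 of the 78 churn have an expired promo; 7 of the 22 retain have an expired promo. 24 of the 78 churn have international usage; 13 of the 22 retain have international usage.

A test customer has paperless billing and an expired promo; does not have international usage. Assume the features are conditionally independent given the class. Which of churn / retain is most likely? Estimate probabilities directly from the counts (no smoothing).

churn: (78/100) × (49/78) × (10/78) × (54/78) ≈ 0.0434911
retain: (22/100) × (10/22) × (7/22) × (9/22) ≈ 0.0130165
Highest score → churn.

churn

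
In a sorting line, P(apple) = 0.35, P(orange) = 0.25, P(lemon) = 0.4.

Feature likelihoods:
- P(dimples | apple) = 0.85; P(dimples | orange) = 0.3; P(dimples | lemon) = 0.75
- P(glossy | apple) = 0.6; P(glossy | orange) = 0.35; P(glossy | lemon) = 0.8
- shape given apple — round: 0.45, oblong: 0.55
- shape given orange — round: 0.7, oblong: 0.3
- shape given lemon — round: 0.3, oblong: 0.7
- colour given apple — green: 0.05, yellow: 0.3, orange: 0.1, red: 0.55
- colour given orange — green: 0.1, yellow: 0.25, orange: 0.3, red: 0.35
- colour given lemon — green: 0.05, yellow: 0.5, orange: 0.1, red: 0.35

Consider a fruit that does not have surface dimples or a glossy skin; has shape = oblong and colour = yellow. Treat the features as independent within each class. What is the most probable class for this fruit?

apple: 0.35 × (1−0.85) × (1−0.6) × 0.55 × 0.3 = 0.003465
orange: 0.25 × (1−0.3) × (1−0.35) × 0.3 × 0.25 = 0.00853125
lemon: 0.4 × (1−0.75) × (1−0.8) × 0.7 × 0.5 = 0.007
Highest score → orange.

orange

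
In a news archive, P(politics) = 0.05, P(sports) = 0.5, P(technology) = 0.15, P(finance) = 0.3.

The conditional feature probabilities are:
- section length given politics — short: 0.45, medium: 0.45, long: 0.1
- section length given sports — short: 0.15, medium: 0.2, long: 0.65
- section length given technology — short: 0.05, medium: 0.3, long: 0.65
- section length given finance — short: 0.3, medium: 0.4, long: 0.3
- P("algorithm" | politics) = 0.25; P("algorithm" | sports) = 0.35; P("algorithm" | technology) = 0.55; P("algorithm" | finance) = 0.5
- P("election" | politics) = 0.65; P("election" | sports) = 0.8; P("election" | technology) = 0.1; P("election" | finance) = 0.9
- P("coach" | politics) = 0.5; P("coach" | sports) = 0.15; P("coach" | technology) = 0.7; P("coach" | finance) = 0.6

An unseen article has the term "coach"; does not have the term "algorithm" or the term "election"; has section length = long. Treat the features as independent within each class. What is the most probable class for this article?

politics: 0.05 × 0.1 × (1−0.25) × (1−0.65) × 0.5 = 0.00065625
sports: 0.5 × 0.65 × (1−0.35) × (1−0.8) × 0.15 = 0.0063375
technology: 0.15 × 0.65 × (1−0.55) × (1−0.1) × 0.7 = 0.02764125
finance: 0.3 × 0.3 × (1−0.5) × (1−0.9) × 0.6 = 0.0027
Highest score → technology.

technology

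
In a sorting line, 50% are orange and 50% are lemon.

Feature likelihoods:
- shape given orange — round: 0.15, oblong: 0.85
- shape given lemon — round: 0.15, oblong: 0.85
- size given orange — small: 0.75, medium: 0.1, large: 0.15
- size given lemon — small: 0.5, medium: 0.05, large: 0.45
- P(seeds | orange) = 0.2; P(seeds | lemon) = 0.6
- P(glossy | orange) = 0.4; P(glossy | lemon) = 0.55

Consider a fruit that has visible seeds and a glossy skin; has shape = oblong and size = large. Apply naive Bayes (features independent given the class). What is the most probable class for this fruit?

lemon

orange: 0.5 × 0.85 × 0.15 × 0.2 × 0.4 = 0.0051
lemon: 0.5 × 0.85 × 0.45 × 0.6 × 0.55 = 0.0631125
Highest score → lemon.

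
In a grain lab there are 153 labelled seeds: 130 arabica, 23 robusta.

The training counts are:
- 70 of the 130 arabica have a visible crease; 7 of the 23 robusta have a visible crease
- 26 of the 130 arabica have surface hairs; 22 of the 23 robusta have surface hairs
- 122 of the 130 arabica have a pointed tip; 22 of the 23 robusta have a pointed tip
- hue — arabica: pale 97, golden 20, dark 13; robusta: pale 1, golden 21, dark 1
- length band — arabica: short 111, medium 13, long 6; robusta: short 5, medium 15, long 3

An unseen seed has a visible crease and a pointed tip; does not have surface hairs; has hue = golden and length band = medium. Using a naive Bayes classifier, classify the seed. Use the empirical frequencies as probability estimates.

arabica: (130/153) × (70/130) × (104/130) × (122/130) × (20/130) × (13/130) ≈ 0.00528445
robusta: (23/153) × (7/23) × (1/23) × (22/23) × (21/23) × (15/23) ≈ 0.001133
Highest score → arabica.

arabica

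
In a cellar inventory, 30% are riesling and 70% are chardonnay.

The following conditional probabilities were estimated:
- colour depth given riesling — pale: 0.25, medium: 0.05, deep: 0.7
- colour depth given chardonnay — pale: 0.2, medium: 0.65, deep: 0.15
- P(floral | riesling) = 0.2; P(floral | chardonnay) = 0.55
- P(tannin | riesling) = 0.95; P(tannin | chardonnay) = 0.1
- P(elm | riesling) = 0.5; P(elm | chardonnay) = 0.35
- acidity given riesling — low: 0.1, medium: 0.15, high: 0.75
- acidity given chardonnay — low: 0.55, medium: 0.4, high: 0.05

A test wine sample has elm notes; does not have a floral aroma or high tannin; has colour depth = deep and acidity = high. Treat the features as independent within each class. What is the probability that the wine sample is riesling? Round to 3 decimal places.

riesling: 0.3 × 0.7 × (1−0.2) × (1−0.95) × 0.5 × 0.75 = 0.00315
chardonnay: 0.7 × 0.15 × (1−0.55) × (1−0.1) × 0.35 × 0.05 = 0.0007441875
P(riesling | x) = 0.00315 / 0.0038941875 ≈ 0.809

0.809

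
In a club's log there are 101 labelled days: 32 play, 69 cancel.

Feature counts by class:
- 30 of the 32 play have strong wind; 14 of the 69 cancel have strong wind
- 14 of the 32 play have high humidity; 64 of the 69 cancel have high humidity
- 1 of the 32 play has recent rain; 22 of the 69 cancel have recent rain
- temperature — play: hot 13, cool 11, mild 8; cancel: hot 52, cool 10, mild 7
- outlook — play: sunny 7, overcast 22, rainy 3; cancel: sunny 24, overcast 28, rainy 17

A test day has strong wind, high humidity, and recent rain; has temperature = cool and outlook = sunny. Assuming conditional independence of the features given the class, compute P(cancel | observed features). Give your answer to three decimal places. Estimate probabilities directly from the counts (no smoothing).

0.871

play: (32/101) × (30/32) × (14/32) × (1/32) × (11/32) × (7/32) ≈ 0.000305365
cancel: (69/101) × (14/69) × (64/69) × (22/69) × (10/69) × (24/69) ≈ 0.00206645
P(cancel | x) = 0.00206645 / 0.002371815 ≈ 0.871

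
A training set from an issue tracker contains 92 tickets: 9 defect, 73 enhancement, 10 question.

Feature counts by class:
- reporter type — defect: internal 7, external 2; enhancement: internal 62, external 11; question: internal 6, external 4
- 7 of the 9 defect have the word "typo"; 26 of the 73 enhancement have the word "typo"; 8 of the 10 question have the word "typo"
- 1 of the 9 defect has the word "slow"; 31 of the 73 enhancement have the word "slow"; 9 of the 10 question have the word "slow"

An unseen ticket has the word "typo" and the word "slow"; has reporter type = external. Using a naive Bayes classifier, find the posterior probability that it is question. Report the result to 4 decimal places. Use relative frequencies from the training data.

defect: (9/92) × (2/9) × (7/9) × (1/9) ≈ 0.00187869
enhancement: (73/92) × (11/73) × (26/73) × (31/73) ≈ 0.018084
question: (10/92) × (4/10) × (8/10) × (9/10) ≈ 0.0313043
P(question | x) = 0.0313043 / 0.05126699 ≈ 0.6106

0.6106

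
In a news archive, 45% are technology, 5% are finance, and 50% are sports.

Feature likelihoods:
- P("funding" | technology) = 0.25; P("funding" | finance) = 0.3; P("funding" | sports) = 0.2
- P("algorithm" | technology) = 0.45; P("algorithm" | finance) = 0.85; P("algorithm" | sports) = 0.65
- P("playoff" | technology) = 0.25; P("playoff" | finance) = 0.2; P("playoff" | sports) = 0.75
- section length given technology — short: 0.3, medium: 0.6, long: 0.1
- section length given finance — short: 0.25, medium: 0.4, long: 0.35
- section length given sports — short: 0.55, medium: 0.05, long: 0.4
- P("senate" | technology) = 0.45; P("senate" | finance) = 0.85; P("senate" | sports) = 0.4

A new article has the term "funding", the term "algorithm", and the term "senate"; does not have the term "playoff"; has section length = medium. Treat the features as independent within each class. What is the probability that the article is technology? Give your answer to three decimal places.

0.730

technology: 0.45 × 0.25 × 0.45 × (1−0.25) × 0.6 × 0.45 = 0.0102515625
finance: 0.05 × 0.3 × 0.85 × (1−0.2) × 0.4 × 0.85 = 0.003468
sports: 0.5 × 0.2 × 0.65 × (1−0.75) × 0.05 × 0.4 = 0.000325
P(technology | x) = 0.0102515625 / 0.0140445625 ≈ 0.730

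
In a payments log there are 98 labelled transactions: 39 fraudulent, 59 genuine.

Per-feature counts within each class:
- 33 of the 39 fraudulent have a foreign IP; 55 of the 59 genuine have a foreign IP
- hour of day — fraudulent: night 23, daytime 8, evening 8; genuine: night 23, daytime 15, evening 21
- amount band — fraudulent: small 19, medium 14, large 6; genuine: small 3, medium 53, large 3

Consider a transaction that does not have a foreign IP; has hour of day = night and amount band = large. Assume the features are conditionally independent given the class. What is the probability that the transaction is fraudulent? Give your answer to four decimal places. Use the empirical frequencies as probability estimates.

fraudulent: (39/98) × (6/39) × (23/39) × (6/39) ≈ 0.00555488
genuine: (59/98) × (4/59) × (23/59) × (3/59) ≈ 0.000809057
P(fraudulent | x) = 0.00555488 / 0.006363937 ≈ 0.8729

0.8729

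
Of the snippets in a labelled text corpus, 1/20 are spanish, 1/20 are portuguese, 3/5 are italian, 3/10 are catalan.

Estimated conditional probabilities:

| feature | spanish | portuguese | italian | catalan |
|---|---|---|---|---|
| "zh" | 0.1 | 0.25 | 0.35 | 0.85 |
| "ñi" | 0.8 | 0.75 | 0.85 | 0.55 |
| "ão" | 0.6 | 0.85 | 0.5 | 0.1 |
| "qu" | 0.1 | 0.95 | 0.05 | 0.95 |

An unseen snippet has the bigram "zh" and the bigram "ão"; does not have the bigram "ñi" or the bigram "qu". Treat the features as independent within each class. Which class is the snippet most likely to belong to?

spanish: 0.05 × 0.1 × (1−0.8) × 0.6 × (1−0.1) = 0.00054
portuguese: 0.05 × 0.25 × (1−0.75) × 0.85 × (1−0.95) = 0.0001328125
italian: 0.6 × 0.35 × (1−0.85) × 0.5 × (1−0.05) = 0.0149625
catalan: 0.3 × 0.85 × (1−0.55) × 0.1 × (1−0.95) = 0.00057375
Highest score → italian.

italian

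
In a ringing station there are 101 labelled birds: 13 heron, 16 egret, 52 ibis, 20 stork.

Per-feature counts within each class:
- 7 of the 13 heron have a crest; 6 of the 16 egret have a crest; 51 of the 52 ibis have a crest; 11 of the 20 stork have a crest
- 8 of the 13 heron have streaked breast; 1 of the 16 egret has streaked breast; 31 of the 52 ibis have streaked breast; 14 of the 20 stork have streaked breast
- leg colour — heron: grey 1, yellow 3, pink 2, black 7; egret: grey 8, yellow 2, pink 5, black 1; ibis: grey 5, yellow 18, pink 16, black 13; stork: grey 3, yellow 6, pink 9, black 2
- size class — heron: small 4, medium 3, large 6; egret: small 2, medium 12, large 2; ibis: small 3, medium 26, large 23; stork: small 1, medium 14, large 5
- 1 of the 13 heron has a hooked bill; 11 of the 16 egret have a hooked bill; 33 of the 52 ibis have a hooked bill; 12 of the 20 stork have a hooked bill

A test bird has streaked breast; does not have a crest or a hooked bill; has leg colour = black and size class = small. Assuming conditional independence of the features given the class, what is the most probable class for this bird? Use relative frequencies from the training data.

heron

heron: (13/101) × (6/13) × (8/13) × (7/13) × (4/13) × (12/13) ≈ 0.00559095
egret: (16/101) × (10/16) × (1/16) × (1/16) × (2/16) × (5/16) ≈ 0.0000151077
ibis: (52/101) × (1/52) × (31/52) × (13/52) × (3/52) × (19/52) ≈ 0.0000311061
stork: (20/101) × (9/20) × (14/20) × (2/20) × (1/20) × (8/20) ≈ 0.000124752
Highest score → heron.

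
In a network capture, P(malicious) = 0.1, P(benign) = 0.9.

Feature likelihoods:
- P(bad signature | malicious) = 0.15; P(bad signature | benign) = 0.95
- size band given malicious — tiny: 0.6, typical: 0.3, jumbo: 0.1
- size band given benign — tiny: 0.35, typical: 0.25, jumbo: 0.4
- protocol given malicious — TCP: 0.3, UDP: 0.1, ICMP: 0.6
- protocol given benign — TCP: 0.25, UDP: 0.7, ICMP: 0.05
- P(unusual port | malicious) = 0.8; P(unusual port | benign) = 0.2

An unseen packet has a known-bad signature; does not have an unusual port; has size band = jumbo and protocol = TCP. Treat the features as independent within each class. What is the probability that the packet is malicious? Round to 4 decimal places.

malicious: 0.1 × 0.15 × 0.1 × 0.3 × (1−0.8) = 0.00009
benign: 0.9 × 0.95 × 0.4 × 0.25 × (1−0.2) = 0.0684
P(malicious | x) = 0.00009 / 0.06849 ≈ 0.0013

0.0013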